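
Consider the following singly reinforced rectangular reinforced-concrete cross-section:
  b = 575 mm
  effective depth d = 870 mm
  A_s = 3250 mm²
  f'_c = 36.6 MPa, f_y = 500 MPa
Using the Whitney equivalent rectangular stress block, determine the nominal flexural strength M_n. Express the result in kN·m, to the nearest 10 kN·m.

M_n ≈ 1340 kN·m

T = A_s f_y = 3250 × 500 = 1625000 N = 1625 kN.
From C = T: a = T/(0.85 f'_c b) = 1625000/(0.85 × 36.6 × 575) = 90.84 mm.
M_n = T(d − a/2) = 1625 kN × (870 − 45.42) mm = 1339.94 kN·m.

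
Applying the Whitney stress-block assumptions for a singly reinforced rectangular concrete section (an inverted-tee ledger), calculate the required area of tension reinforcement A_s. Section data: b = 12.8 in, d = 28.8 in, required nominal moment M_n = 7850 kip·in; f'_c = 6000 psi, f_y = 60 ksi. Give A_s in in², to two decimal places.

A_s ≈ 4.93 in²

From M_n = 0.85 f'_c a b (d − a/2):
a = d − √(d² − 2M_n/(0.85 f'_c b)) = 28.8 − √(28.8² − 2 × 7850/(0.85 × 6 × 12.8)) = 4.532 in.
A_s = 0.85 f'_c a b / f_y = 0.85 × 6 × 4.532 × 12.8 / 60 = 4.931 in².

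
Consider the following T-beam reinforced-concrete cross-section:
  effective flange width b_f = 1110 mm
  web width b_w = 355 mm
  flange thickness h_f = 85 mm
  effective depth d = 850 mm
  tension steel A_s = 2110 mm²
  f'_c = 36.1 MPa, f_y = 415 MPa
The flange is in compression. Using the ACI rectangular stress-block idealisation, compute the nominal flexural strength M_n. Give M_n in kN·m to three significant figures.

M_n ≈ 733 kN·m

Tension: T = A_s f_y = 2110 × 415 = 875650 N.
Try a within the flange: a = T/(0.85 f'_c b_f) = 875650/(0.85 × 36.1 × 1110) = 25.71 mm.
Since a = 25.71 ≤ h_f = 85 mm, the stress block lies entirely in the flange; analyse as a rectangular beam of width b_f.
M_n = T(d − a/2) = 875650 × (850 − 12.855) = 733.05 × 10⁶ N·mm.
M_n = 733.05 kN·m.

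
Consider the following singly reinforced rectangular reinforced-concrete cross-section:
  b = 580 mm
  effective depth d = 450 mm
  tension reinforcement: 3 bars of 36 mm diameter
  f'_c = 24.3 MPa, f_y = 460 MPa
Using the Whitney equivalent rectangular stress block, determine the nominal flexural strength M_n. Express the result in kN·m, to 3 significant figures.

A_s = 3 × 1018 = 3054 mm².
T = A_s f_y = 3054 × 460 = 1404840 N = 1404.84 kN.
From C = T: a = T/(0.85 f'_c b) = 1404840/(0.85 × 24.3 × 580) = 117.27 mm.
M_n = T(d − a/2) = 1404.84 kN × (450 − 58.635) mm = 549.81 kN·m.

M_n ≈ 550 kN·m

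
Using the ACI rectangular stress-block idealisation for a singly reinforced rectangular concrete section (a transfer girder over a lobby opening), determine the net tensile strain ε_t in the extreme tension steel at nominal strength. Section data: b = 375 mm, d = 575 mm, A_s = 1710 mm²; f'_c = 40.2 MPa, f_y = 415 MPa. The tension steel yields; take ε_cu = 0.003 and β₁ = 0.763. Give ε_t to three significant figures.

ε_t ≈ 0.0208

a = A_s f_y/(0.85 f'_c b) = 55.38 mm.
β₁ = 0.763, so c = a/β₁ = 55.38/0.763 = 72.58 mm.
From the linear strain diagram with ε_cu = 0.003: ε_t = 0.003 (d − c)/c = 0.003 × (575 − 72.58)/72.58 = 0.0208.
Since ε_t ≥ 0.005, the section is tension-controlled.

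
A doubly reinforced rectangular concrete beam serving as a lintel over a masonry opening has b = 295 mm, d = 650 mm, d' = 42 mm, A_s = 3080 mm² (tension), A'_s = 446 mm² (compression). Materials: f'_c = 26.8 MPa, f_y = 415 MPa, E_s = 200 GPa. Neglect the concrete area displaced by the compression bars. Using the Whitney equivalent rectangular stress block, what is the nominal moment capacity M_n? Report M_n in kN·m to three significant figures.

M_n ≈ 734 kN·m

Assume both tension and compression steel yield.
Net tension couple steel: A_s − A'_s = 2634 mm².
a = (A_s − A'_s) f_y / (0.85 f'_c b) = 1093110/(0.85 × 26.8 × 295) = 162.66 mm.
c = a/β₁ = 162.66/0.85 = 191.36 mm; ε'_s = 0.003(c − d')/c = 0.0023 ≥ f_y/E_s = 0.0021, so compression steel does yield.
M_n = (A_s − A'_s) f_y (d − a/2) + A'_s f_y (d − d') = [1093110 × (650 − 81.33) + 185090 × (650 − 42)] × 10⁻⁶ = 621.62 + 112.53 = 734.15 kN·m.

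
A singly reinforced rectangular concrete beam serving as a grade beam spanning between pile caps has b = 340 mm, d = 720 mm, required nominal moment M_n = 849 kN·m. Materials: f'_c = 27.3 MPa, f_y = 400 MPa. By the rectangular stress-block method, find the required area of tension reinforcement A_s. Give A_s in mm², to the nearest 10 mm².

A_s ≈ 3340 mm²

With M_n = 0.85 f'_c a b (d − a/2), solve the quadratic for a:
a = d − √(d² − 2M_n/(0.85 f'_c b)) = 720 − √(720² − 2 × 849×10⁶/(0.85 × 27.3 × 340)) = 169.38 mm.
A_s = 0.85 f'_c a b / f_y = 0.85 × 27.3 × 169.38 × 340 / 400 = 3340.9 mm².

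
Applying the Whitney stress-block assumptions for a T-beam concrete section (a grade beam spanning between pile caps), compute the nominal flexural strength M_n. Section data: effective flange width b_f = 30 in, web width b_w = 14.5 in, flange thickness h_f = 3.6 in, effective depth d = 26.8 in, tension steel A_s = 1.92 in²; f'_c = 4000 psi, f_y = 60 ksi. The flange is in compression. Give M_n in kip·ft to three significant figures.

Tension: T = A_s f_y = 1.92 × 60 = 115.2 kips.
Try a within the flange: a = T/(0.85 f'_c b_f) = 115.2/(0.85 × 4 × 30) = 1.129 in.
Since a = 1.129 ≤ h_f = 3.6 in, the stress block lies entirely in the flange; analyse as a rectangular beam of width b_f.
M_n = T(d − a/2) = 115.2 × (26.8 − 0.5645) = 3022.3 kip·in.
M_n = 3022.3/12 = 251.86 kip·ft.

M_n ≈ 252 kip·ft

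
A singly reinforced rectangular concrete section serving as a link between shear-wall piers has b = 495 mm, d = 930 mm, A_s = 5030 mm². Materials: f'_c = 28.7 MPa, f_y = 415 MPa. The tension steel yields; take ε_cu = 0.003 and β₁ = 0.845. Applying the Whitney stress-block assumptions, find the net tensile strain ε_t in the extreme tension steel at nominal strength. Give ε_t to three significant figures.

ε_t ≈ 0.0106

a = A_s f_y/(0.85 f'_c b) = 172.87 mm.
β₁ = 0.845, so c = a/β₁ = 172.87/0.845 = 204.58 mm.
From the linear strain diagram with ε_cu = 0.003: ε_t = 0.003 (d − c)/c = 0.003 × (930 − 204.58)/204.58 = 0.0106.
Since ε_t ≥ 0.005, the section is tension-controlled.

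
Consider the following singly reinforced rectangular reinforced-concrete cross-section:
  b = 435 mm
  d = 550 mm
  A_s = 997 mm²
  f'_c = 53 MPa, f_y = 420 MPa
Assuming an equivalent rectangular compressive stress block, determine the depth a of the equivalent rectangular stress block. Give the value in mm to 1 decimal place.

a ≈ 21.4 mm

T = A_s f_y = 997 × 420 = 418740 N = 418.74 kN.
Setting C = 0.85 f'_c a b equal to T: a = 418740/(0.85 × 53 × 435) = 21.4 mm.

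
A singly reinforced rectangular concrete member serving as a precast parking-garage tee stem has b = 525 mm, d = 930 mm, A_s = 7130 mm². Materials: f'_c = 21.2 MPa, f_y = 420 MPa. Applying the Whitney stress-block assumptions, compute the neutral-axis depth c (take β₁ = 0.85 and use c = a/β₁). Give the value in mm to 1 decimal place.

c ≈ 372.4 mm

T = A_s f_y = 7130 × 420 = 2994600 N = 2994.6 kN.
Setting C = 0.85 f'_c a b equal to T: a = 2994600/(0.85 × 21.2 × 525) = 316.537 mm.
With β₁ = 0.85, c = a/β₁ = 316.537/0.85 = 372.4 mm.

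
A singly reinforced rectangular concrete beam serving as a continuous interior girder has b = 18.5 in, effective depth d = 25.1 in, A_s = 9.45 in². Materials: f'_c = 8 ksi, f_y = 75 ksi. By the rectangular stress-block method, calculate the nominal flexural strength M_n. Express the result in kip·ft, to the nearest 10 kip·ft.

T = A_s f_y = 9.45 × 75 = 708.75 kips.
a = T/(0.85 f'_c b) = 708.75/(0.85 × 8 × 18.5) = 5.634 in.
M_n = T(d − a/2) = 708.75 × (25.1 − 2.817) = 15793.1 kip·in = 15793.1/12 = 1316.09 kip·ft.

M_n ≈ 1320 kip·ft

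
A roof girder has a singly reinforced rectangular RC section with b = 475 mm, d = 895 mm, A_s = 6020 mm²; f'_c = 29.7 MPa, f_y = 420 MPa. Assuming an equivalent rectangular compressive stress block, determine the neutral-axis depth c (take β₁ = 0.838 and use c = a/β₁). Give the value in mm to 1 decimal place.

T = A_s f_y = 6020 × 420 = 2528400 N = 2528.4 kN.
Setting C = 0.85 f'_c a b equal to T: a = 2528400/(0.85 × 29.7 × 475) = 210.852 mm.
With β₁ = 0.838, c = a/β₁ = 210.852/0.838 = 251.6 mm.

c ≈ 251.6 mm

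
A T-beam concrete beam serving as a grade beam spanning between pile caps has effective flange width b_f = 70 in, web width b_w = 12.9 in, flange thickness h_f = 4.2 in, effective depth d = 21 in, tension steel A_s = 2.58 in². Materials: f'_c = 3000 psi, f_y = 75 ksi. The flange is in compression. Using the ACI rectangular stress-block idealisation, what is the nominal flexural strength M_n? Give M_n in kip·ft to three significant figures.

Tension: T = A_s f_y = 2.58 × 75 = 193.5 kips.
Try a within the flange: a = T/(0.85 f'_c b_f) = 193.5/(0.85 × 3 × 70) = 1.084 in.
Since a = 1.084 ≤ h_f = 4.2 in, the stress block lies entirely in the flange; analyse as a rectangular beam of width b_f.
M_n = T(d − a/2) = 193.5 × (21 − 0.542) = 3958.6 kip·in.
M_n = 3958.6/12 = 329.88 kip·ft.

M_n ≈ 330 kip·ft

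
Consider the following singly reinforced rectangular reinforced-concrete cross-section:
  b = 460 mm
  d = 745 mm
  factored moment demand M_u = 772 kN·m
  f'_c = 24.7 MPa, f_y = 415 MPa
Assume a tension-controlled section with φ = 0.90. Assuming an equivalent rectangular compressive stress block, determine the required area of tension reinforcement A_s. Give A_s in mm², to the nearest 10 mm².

A_s ≈ 3040 mm²

M_n = M_u/φ = 772/0.90 = 857.778 kN·m.
With M_n = 0.85 f'_c a b (d − a/2), solve the quadratic for a:
a = d − √(d² − 2M_n/(0.85 f'_c b)) = 745 − √(745² − 2 × 857.778×10⁶/(0.85 × 24.7 × 460)) = 130.68 mm.
A_s = 0.85 f'_c a b / f_y = 0.85 × 24.7 × 130.68 × 460 / 415 = 3041.1 mm².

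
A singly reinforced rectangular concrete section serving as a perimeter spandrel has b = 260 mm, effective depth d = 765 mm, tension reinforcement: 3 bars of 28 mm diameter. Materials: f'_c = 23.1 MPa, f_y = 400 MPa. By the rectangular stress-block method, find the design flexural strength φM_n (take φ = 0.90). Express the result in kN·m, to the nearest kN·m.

A_s = 3 × 616 = 1848 mm².
T = A_s f_y = 1848 × 400 = 739200 N = 739.2 kN.
From C = T: a = T/(0.85 f'_c b) = 739200/(0.85 × 23.1 × 260) = 144.80 mm.
M_n = T(d − a/2) = 739.2 kN × (765 − 72.4) mm = 511.97 kN·m.
φM_n = 0.90 × 511.97 = 460.77 kN·m.

φM_n ≈ 461 kN·m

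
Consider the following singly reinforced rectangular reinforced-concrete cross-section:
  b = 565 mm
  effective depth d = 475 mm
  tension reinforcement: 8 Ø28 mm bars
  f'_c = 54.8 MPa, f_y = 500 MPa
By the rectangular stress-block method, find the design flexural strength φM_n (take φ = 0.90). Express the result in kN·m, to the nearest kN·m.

φM_n ≈ 950 kN·m

A_s = 8 × 616 = 4928 mm².
T = A_s f_y = 4928 × 500 = 2464000 N = 2464 kN.
From C = T: a = T/(0.85 f'_c b) = 2464000/(0.85 × 54.8 × 565) = 93.63 mm.
M_n = T(d − a/2) = 2464 kN × (475 − 46.815) mm = 1055.05 kN·m.
φM_n = 0.90 × 1055.05 = 949.55 kN·m.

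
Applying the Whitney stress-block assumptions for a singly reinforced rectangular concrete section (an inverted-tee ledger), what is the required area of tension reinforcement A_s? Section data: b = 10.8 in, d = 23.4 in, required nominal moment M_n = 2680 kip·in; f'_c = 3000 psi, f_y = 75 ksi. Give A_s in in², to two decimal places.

From M_n = 0.85 f'_c a b (d − a/2):
a = d − √(d² − 2M_n/(0.85 f'_c b)) = 23.4 − √(23.4² − 2 × 2680/(0.85 × 3 × 10.8)) = 4.613 in.
A_s = 0.85 f'_c a b / f_y = 0.85 × 3 × 4.613 × 10.8 / 75 = 1.694 in².

A_s ≈ 1.69 in²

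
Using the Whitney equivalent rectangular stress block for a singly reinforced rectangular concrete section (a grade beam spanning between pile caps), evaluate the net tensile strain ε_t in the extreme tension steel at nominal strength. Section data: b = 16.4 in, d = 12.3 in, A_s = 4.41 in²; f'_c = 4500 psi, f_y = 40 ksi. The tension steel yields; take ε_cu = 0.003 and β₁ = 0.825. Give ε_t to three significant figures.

a = A_s f_y/(0.85 f'_c b) = 2.812 in.
β₁ = 0.825, so c = a/β₁ = 2.812/0.825 = 3.408 in.
From the linear strain diagram with ε_cu = 0.003: ε_t = 0.003 (d − c)/c = 0.003 × (12.3 − 3.408)/3.408 = 0.00783.
Since ε_t ≥ 0.005, the section is tension-controlled.

ε_t ≈ 0.00783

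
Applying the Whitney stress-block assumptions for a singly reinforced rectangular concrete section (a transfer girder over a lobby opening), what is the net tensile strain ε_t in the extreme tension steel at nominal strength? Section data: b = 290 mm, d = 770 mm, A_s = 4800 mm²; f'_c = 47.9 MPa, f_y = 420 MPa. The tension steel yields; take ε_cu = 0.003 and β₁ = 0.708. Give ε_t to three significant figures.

ε_t ≈ 0.00658

a = A_s f_y/(0.85 f'_c b) = 170.74 mm.
β₁ = 0.708, so c = a/β₁ = 170.74/0.708 = 241.16 mm.
From the linear strain diagram with ε_cu = 0.003: ε_t = 0.003 (d − c)/c = 0.003 × (770 − 241.16)/241.16 = 0.00658.
Since ε_t ≥ 0.005, the section is tension-controlled.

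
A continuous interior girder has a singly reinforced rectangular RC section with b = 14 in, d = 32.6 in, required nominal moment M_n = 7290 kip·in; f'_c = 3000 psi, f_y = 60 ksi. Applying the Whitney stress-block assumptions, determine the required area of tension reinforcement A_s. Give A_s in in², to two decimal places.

From M_n = 0.85 f'_c a b (d − a/2):
a = d − √(d² − 2M_n/(0.85 f'_c b)) = 32.6 − √(32.6² − 2 × 7290/(0.85 × 3 × 14)) = 7.020 in.
A_s = 0.85 f'_c a b / f_y = 0.85 × 3 × 7.020 × 14 / 60 = 4.177 in².

A_s ≈ 4.18 in²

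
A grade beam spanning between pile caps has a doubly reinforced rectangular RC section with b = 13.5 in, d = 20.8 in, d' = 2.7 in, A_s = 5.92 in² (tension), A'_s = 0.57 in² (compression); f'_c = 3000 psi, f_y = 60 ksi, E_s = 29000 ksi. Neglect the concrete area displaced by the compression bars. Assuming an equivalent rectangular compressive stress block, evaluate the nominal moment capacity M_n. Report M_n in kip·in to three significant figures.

Assume both steels yield.
a = (A_s − A'_s) f_y/(0.85 f'_c b) = (5.92 − 0.57) × 60/(0.85 × 3 × 13.5) = 9.325 in.
c = a/β₁ = 9.325/0.85 = 10.971 in; ε'_s = 0.003(c − d')/c = 0.0023 ≥ ε_y = 0.0021, so the compression steel yields.
M_n = (A_s − A'_s) f_y (d − a/2) + A'_s f_y (d − d') = 321 × (20.8 − 4.6625) + 34.2 × (20.8 − 2.7) = 5180.1 + 619.0 = 5799.1 kip·in.

M_n ≈ 5800 kip·in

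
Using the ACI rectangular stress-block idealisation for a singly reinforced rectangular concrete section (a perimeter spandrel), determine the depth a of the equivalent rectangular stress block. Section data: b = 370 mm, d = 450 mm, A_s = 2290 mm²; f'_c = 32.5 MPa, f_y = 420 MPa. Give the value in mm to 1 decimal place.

T = A_s f_y = 2290 × 420 = 961800 N = 961.8 kN.
Setting C = 0.85 f'_c a b equal to T: a = 961800/(0.85 × 32.5 × 370) = 94.1 mm.

a ≈ 94.1 mm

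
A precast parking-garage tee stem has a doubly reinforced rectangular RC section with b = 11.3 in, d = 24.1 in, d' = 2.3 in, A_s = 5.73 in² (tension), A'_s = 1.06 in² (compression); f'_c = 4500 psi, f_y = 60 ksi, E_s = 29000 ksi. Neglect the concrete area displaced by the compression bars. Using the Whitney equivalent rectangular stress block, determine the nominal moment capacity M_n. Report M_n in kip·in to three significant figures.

M_n ≈ 7230 kip·in

Assume both steels yield.
a = (A_s − A'_s) f_y/(0.85 f'_c b) = (5.73 − 1.06) × 60/(0.85 × 4.5 × 11.3) = 6.483 in.
c = a/β₁ = 6.483/0.825 = 7.858 in; ε'_s = 0.003(c − d')/c = 0.0021 ≥ ε_y = 0.0021, so the compression steel yields.
M_n = (A_s − A'_s) f_y (d − a/2) + A'_s f_y (d − d') = 280.2 × (24.1 − 3.2415) + 63.6 × (24.1 − 2.3) = 5844.6 + 1386.5 = 7231.1 kip·in.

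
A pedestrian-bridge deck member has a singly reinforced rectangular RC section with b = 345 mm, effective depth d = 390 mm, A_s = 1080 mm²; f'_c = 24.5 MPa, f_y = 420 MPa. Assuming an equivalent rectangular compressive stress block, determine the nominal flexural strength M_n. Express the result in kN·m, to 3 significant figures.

M_n ≈ 163 kN·m

T = A_s f_y = 1080 × 420 = 453600 N = 453.6 kN.
From C = T: a = T/(0.85 f'_c b) = 453600/(0.85 × 24.5 × 345) = 63.13 mm.
M_n = T(d − a/2) = 453.6 kN × (390 − 31.565) mm = 162.59 kN·m.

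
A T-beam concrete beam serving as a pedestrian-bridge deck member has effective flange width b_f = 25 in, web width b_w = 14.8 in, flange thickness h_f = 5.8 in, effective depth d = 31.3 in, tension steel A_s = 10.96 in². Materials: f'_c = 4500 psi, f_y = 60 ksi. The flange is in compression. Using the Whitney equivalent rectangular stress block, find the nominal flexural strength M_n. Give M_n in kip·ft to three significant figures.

M_n ≈ 1520 kip·ft

Tension: T = A_s f_y = 10.96 × 60 = 657.6 kips.
Try a within the flange: a = T/(0.85 f'_c b_f) = 657.6/(0.85 × 4.5 × 25) = 6.877 in.
a = 6.877 > h_f = 5.8 in: the block extends into the web. Split into flange-overhang and web parts.
C_f = 0.85 f'_c (b_f − b_w) h_f = 0.85 × 4.5 × (25 − 14.8) × 5.8 = 226.3 kips.
Remaining web compression depth: a_w = (T − C_f)/(0.85 f'_c b_w) = (657.6 − 226.3)/(0.85 × 4.5 × 14.8) = 7.619 in.
M_n = C_f(d − h_f/2) + (T − C_f)(d − a_w/2) = 226.3 × (31.3 − 2.9) + 431.3 × (31.3 − 3.8095) = 6426.9 + 11856.7 = 18283.6 kip·in.
M_n = 18283.6/12 = 1523.63 kip·ft.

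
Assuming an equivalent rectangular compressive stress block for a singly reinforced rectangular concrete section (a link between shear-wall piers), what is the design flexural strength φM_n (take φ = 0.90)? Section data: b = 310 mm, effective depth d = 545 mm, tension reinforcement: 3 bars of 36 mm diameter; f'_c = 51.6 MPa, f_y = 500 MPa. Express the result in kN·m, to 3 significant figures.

A_s = 3 × 1018 = 3054 mm².
T = A_s f_y = 3054 × 500 = 1527000 N = 1527 kN.
From C = T: a = T/(0.85 f'_c b) = 1527000/(0.85 × 51.6 × 310) = 112.31 mm.
M_n = T(d − a/2) = 1527 kN × (545 − 56.155) mm = 746.47 kN·m.
φM_n = 0.90 × 746.47 = 671.82 kN·m.

φM_n ≈ 672 kN·m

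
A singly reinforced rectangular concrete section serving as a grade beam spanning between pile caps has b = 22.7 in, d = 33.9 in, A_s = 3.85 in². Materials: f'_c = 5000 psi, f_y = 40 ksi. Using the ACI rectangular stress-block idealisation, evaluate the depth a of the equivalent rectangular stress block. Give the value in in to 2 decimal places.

a ≈ 1.60 in

T = A_s f_y = 3.85 × 40 = 154 kips.
a = T/(0.85 f'_c b) = 154/(0.85 × 5 × 22.7) = 1.60 in.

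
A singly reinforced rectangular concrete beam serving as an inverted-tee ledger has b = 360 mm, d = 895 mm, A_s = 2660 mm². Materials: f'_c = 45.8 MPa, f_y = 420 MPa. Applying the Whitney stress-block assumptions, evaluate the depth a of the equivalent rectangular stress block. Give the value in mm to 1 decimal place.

T = A_s f_y = 2660 × 420 = 1117200 N = 1117.2 kN.
Setting C = 0.85 f'_c a b equal to T: a = 1117200/(0.85 × 45.8 × 360) = 79.7 mm.

a ≈ 79.7 mm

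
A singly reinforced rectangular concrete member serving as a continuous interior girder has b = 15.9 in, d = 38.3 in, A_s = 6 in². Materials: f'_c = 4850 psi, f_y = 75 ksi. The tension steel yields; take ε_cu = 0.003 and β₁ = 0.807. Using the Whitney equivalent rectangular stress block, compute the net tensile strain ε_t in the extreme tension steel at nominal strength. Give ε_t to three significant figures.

ε_t ≈ 0.0105

a = A_s f_y/(0.85 f'_c b) = 6.865 in.
β₁ = 0.807, so c = a/β₁ = 6.865/0.807 = 8.507 in.
From the linear strain diagram with ε_cu = 0.003: ε_t = 0.003 (d − c)/c = 0.003 × (38.3 − 8.507)/8.507 = 0.0105.
Since ε_t ≥ 0.005, the section is tension-controlled.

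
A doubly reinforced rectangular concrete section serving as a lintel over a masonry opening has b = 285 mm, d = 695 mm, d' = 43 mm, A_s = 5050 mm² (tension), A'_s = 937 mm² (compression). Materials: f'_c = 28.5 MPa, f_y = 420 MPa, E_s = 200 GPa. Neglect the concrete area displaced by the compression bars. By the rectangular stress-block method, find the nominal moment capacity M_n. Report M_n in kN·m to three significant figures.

Assume both tension and compression steel yield.
Net tension couple steel: A_s − A'_s = 4113 mm².
a = (A_s − A'_s) f_y / (0.85 f'_c b) = 1727460/(0.85 × 28.5 × 285) = 250.21 mm.
c = a/β₁ = 250.21/0.846 = 295.76 mm; ε'_s = 0.003(c − d')/c = 0.0026 ≥ f_y/E_s = 0.0021, so compression steel does yield.
M_n = (A_s − A'_s) f_y (d − a/2) + A'_s f_y (d − d') = [1727460 × (695 − 125.105) + 393540 × (695 − 43)] × 10⁻⁶ = 984.47 + 256.59 = 1241.06 kN·m.

M_n ≈ 1240 kN·m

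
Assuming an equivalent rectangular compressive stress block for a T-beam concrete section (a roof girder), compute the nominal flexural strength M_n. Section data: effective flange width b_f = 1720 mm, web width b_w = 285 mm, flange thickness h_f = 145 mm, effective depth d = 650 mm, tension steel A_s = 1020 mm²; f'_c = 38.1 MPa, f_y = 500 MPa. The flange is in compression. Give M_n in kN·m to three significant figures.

Tension: T = A_s f_y = 1020 × 500 = 510000 N.
Try a within the flange: a = T/(0.85 f'_c b_f) = 510000/(0.85 × 38.1 × 1720) = 9.16 mm.
Since a = 9.16 ≤ h_f = 145 mm, the stress block lies entirely in the flange; analyse as a rectangular beam of width b_f.
M_n = T(d − a/2) = 510000 × (650 − 4.58) = 329.16 × 10⁶ N·mm.
M_n = 329.16 kN·m.

M_n ≈ 329 kN·m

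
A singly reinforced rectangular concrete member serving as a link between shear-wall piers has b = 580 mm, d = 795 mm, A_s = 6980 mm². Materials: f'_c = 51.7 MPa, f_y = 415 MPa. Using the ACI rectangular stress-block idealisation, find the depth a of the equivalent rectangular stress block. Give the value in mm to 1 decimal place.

T = A_s f_y = 6980 × 415 = 2896700 N = 2896.7 kN.
Setting C = 0.85 f'_c a b equal to T: a = 2896700/(0.85 × 51.7 × 580) = 113.6 mm.

a ≈ 113.6 mm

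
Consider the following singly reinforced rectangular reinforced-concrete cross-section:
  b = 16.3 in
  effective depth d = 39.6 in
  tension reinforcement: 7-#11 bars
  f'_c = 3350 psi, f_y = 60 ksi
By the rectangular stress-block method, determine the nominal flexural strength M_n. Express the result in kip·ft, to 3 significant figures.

A_s = 7 × 1.56 = 10.92 in².
T = A_s f_y = 10.92 × 60 = 655.2 kips.
a = T/(0.85 f'_c b) = 655.2/(0.85 × 3.35 × 16.3) = 14.116 in.
M_n = T(d − a/2) = 655.2 × (39.6 − 7.058) = 21321.5 kip·in = 21321.5/12 = 1776.79 kip·ft.

M_n ≈ 1780 kip·ft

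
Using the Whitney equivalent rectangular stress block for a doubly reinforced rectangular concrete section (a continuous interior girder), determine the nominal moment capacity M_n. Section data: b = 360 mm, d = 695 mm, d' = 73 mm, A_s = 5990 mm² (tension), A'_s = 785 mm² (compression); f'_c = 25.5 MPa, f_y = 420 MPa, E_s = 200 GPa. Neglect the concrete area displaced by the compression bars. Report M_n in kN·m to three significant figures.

M_n ≈ 1420 kN·m

Assume both tension and compression steel yield.
Net tension couple steel: A_s − A'_s = 5205 mm².
a = (A_s − A'_s) f_y / (0.85 f'_c b) = 2186100/(0.85 × 25.5 × 360) = 280.16 mm.
c = a/β₁ = 280.16/0.85 = 329.60 mm; ε'_s = 0.003(c − d')/c = 0.0023 ≥ f_y/E_s = 0.0021, so compression steel does yield.
M_n = (A_s − A'_s) f_y (d − a/2) + A'_s f_y (d − d') = [2186100 × (695 − 140.08) + 329700 × (695 − 73)] × 10⁻⁶ = 1213.11 + 205.07 = 1418.18 kN·m.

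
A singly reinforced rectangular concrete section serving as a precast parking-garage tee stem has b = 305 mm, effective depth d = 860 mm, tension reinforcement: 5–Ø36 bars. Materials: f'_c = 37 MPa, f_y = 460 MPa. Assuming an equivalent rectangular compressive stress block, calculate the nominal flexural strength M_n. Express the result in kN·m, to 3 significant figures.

M_n ≈ 1730 kN·m

A_s = 5 × 1018 = 5090 mm².
T = A_s f_y = 5090 × 460 = 2341400 N = 2341.4 kN.
From C = T: a = T/(0.85 f'_c b) = 2341400/(0.85 × 37 × 305) = 244.09 mm.
M_n = T(d − a/2) = 2341.4 kN × (860 − 122.045) mm = 1727.85 kN·m.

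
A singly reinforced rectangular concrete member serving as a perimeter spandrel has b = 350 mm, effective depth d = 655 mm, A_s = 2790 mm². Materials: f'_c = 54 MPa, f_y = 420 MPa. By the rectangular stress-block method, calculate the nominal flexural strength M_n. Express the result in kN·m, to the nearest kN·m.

T = A_s f_y = 2790 × 420 = 1171800 N = 1171.8 kN.
From C = T: a = T/(0.85 f'_c b) = 1171800/(0.85 × 54 × 350) = 72.94 mm.
M_n = T(d − a/2) = 1171.8 kN × (655 − 36.47) mm = 724.79 kN·m.

M_n ≈ 725 kN·m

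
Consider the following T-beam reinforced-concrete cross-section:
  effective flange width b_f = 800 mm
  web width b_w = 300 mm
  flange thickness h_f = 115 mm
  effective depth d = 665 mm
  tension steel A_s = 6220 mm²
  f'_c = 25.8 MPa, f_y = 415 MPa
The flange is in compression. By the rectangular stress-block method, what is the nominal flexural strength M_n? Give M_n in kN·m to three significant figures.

Tension: T = A_s f_y = 6220 × 415 = 2581300 N.
Try a within the flange: a = T/(0.85 f'_c b_f) = 2581300/(0.85 × 25.8 × 800) = 147.13 mm.
a = 147.13 > h_f = 115 mm: the block extends into the web. Split into flange-overhang and web parts.
C_f = 0.85 f'_c (b_f − b_w) h_f = 0.85 × 25.8 × (800 − 300) × 115 = 1260975 N.
Remaining web compression depth: a_w = (T − C_f)/(0.85 f'_c b_w) = (2581300 − 1260975)/(0.85 × 25.8 × 300) = 200.69 mm.
M_n = C_f(d − h_f/2) + (T − C_f)(d − a_w/2) = 1260975 × (665 − 57.5) + 1320325 × (665 − 100.345) = 766.04 + 745.53 = 1511.57 × 10⁶ N·mm.
M_n = 1511.57 kN·m.

M_n ≈ 1510 kN·m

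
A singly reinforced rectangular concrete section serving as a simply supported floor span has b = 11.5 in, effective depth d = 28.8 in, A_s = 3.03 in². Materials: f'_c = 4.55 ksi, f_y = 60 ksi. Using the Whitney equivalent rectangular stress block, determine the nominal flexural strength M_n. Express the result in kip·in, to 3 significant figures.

M_n ≈ 4860 kip·in

T = A_s f_y = 3.03 × 60 = 181.8 kips.
a = T/(0.85 f'_c b) = 181.8/(0.85 × 4.55 × 11.5) = 4.088 in.
M_n = T(d − a/2) = 181.8 × (28.8 − 2.044) = 4864.2 kip·in.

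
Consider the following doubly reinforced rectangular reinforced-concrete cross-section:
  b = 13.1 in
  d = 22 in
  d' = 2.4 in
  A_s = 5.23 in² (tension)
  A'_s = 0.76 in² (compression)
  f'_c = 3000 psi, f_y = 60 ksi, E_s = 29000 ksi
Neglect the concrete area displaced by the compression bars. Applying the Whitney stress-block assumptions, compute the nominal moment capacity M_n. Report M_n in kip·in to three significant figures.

M_n ≈ 5720 kip·in

Assume both steels yield.
a = (A_s − A'_s) f_y/(0.85 f'_c b) = (5.23 − 0.76) × 60/(0.85 × 3 × 13.1) = 8.029 in.
c = a/β₁ = 8.029/0.85 = 9.446 in; ε'_s = 0.003(c − d')/c = 0.0022 ≥ ε_y = 0.0021, so the compression steel yields.
M_n = (A_s − A'_s) f_y (d − a/2) + A'_s f_y (d − d') = 268.2 × (22 − 4.0145) + 45.6 × (22 − 2.4) = 4823.7 + 893.8 = 5717.5 kip·in.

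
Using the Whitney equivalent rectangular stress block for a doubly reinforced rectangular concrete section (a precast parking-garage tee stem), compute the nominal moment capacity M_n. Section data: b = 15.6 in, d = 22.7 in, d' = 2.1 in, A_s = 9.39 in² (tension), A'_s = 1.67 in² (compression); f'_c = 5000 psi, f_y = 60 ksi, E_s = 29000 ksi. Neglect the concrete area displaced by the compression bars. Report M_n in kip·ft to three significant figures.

M_n ≈ 913 kip·ft

Assume both steels yield.
a = (A_s − A'_s) f_y/(0.85 f'_c b) = (9.39 − 1.67) × 60/(0.85 × 5 × 15.6) = 6.986 in.
c = a/β₁ = 6.986/0.8 = 8.733 in; ε'_s = 0.003(c − d')/c = 0.0023 ≥ ε_y = 0.0021, so the compression steel yields.
M_n = (A_s − A'_s) f_y (d − a/2) + A'_s f_y (d − d') = 463.2 × (22.7 − 3.493) + 100.2 × (22.7 − 2.1) = 8896.7 + 2064.1 = 10960.8 kip·in = 10960.8/12 = 913.40 kip·ft.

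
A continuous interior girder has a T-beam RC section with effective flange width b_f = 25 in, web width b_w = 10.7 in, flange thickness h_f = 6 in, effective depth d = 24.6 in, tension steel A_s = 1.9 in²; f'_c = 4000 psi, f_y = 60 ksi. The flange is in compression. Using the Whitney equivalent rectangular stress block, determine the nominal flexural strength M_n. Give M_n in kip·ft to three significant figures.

Tension: T = A_s f_y = 1.9 × 60 = 114 kips.
Try a within the flange: a = T/(0.85 f'_c b_f) = 114/(0.85 × 4 × 25) = 1.341 in.
Since a = 1.341 ≤ h_f = 6 in, the stress block lies entirely in the flange; analyse as a rectangular beam of width b_f.
M_n = T(d − a/2) = 114 × (24.6 − 0.6705) = 2728.0 kip·in.
M_n = 2728.0/12 = 227.33 kip·ft.

M_n ≈ 227 kip·ft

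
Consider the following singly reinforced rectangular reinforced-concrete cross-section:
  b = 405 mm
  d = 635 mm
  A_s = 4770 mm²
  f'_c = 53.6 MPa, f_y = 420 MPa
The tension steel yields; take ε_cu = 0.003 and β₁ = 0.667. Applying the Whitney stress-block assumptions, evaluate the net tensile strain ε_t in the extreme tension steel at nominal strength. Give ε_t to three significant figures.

a = A_s f_y/(0.85 f'_c b) = 108.57 mm.
β₁ = 0.667, so c = a/β₁ = 108.57/0.667 = 162.77 mm.
From the linear strain diagram with ε_cu = 0.003: ε_t = 0.003 (d − c)/c = 0.003 × (635 − 162.77)/162.77 = 0.00870.
Since ε_t ≥ 0.005, the section is tension-controlled.

ε_t ≈ 0.00870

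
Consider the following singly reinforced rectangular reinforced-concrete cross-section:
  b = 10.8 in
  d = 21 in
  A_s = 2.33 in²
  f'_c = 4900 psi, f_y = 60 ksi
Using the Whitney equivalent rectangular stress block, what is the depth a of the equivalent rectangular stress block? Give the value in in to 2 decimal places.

a ≈ 3.11 in

T = A_s f_y = 2.33 × 60 = 139.8 kips.
a = T/(0.85 f'_c b) = 139.8/(0.85 × 4.9 × 10.8) = 3.11 in.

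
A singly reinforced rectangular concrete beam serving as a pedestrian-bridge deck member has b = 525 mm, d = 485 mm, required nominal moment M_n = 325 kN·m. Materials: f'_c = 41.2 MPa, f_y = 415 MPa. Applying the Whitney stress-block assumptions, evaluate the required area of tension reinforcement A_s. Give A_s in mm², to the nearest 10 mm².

With M_n = 0.85 f'_c a b (d − a/2), solve the quadratic for a:
a = d − √(d² − 2M_n/(0.85 f'_c b)) = 485 − √(485² − 2 × 325×10⁶/(0.85 × 41.2 × 525)) = 37.93 mm.
A_s = 0.85 f'_c a b / f_y = 0.85 × 41.2 × 37.93 × 525 / 415 = 1680.4 mm².

A_s ≈ 1680 mm²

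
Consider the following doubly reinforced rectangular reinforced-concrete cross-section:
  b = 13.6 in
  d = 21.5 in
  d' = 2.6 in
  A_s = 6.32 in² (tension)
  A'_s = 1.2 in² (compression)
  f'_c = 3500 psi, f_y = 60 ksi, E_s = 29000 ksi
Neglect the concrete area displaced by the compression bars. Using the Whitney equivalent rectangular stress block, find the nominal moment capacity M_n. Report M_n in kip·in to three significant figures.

M_n ≈ 6800 kip·in

Assume both steels yield.
a = (A_s − A'_s) f_y/(0.85 f'_c b) = (6.32 − 1.2) × 60/(0.85 × 3.5 × 13.6) = 7.593 in.
c = a/β₁ = 7.593/0.85 = 8.933 in; ε'_s = 0.003(c − d')/c = 0.0021 ≥ ε_y = 0.0021, so the compression steel yields.
M_n = (A_s − A'_s) f_y (d − a/2) + A'_s f_y (d − d') = 307.2 × (21.5 − 3.7965) + 72 × (21.5 − 2.6) = 5438.5 + 1360.8 = 6799.3 kip·in.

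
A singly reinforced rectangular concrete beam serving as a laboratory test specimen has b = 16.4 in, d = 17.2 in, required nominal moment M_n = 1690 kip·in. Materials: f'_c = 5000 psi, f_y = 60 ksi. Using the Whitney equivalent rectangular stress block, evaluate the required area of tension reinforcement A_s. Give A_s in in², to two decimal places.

A_s ≈ 1.71 in²

From M_n = 0.85 f'_c a b (d − a/2):
a = d − √(d² − 2M_n/(0.85 f'_c b)) = 17.2 − √(17.2² − 2 × 1690/(0.85 × 5 × 16.4)) = 1.473 in.
A_s = 0.85 f'_c a b / f_y = 0.85 × 5 × 1.473 × 16.4 / 60 = 1.711 in².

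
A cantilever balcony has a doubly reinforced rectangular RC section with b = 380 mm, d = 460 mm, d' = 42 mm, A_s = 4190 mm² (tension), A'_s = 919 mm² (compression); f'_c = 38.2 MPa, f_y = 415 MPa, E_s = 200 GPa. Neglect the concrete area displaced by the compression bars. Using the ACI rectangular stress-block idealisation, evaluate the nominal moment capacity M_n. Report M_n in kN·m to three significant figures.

M_n ≈ 709 kN·m

Assume both tension and compression steel yield.
Net tension couple steel: A_s − A'_s = 3271 mm².
a = (A_s − A'_s) f_y / (0.85 f'_c b) = 1357465/(0.85 × 38.2 × 380) = 110.02 mm.
c = a/β₁ = 110.02/0.777 = 141.60 mm; ε'_s = 0.003(c − d')/c = 0.0021 ≥ f_y/E_s = 0.0021, so compression steel does yield.
M_n = (A_s − A'_s) f_y (d − a/2) + A'_s f_y (d − d') = [1357465 × (460 − 55.01) + 381385 × (460 − 42)] × 10⁻⁶ = 549.76 + 159.42 = 709.18 kN·m.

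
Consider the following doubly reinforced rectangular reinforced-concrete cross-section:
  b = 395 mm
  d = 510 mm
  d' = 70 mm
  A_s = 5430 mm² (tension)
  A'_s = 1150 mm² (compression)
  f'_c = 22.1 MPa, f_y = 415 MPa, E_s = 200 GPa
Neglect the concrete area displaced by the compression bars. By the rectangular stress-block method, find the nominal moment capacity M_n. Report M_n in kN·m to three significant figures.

M_n ≈ 903 kN·m

Assume both tension and compression steel yield.
Net tension couple steel: A_s − A'_s = 4280 mm².
a = (A_s − A'_s) f_y / (0.85 f'_c b) = 1776200/(0.85 × 22.1 × 395) = 239.38 mm.
c = a/β₁ = 239.38/0.85 = 281.62 mm; ε'_s = 0.003(c − d')/c = 0.0023 ≥ f_y/E_s = 0.0021, so compression steel does yield.
M_n = (A_s − A'_s) f_y (d − a/2) + A'_s f_y (d − d') = [1776200 × (510 − 119.69) + 477250 × (510 − 70)] × 10⁻⁶ = 693.27 + 209.99 = 903.26 kN·m.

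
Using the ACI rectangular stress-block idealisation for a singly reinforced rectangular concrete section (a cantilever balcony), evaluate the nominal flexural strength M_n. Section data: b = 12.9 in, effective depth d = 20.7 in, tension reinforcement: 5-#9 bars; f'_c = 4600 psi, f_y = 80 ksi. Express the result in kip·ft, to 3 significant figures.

A_s = 5 × 1 = 5 in².
T = A_s f_y = 5 × 80 = 400 kips.
a = T/(0.85 f'_c b) = 400/(0.85 × 4.6 × 12.9) = 7.930 in.
M_n = T(d − a/2) = 400 × (20.7 − 3.965) = 6694.0 kip·in = 6694.0/12 = 557.83 kip·ft.

M_n ≈ 558 kip·ft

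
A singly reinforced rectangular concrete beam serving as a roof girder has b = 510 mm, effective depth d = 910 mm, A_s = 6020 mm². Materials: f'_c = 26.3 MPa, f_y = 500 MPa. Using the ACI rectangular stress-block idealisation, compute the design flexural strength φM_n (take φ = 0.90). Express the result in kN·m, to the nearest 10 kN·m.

φM_n ≈ 2110 kN·m

T = A_s f_y = 6020 × 500 = 3010000 N = 3010 kN.
From C = T: a = T/(0.85 f'_c b) = 3010000/(0.85 × 26.3 × 510) = 264.01 mm.
M_n = T(d − a/2) = 3010 kN × (910 − 132.005) mm = 2341.76 kN·m.
φM_n = 0.90 × 2341.76 = 2107.58 kN·m.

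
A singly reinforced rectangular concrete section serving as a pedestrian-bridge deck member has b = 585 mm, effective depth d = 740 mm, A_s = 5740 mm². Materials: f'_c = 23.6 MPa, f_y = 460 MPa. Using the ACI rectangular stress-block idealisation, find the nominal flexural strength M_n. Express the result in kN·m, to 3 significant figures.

T = A_s f_y = 5740 × 460 = 2640400 N = 2640.4 kN.
From C = T: a = T/(0.85 f'_c b) = 2640400/(0.85 × 23.6 × 585) = 225.00 mm.
M_n = T(d − a/2) = 2640.4 kN × (740 − 112.5) mm = 1656.85 kN·m.

M_n ≈ 1660 kN·m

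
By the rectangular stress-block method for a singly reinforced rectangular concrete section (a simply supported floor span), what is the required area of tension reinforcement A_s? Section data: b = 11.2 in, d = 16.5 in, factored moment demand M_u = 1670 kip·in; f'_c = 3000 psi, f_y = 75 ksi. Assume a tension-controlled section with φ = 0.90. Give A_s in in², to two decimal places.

A_s ≈ 1.74 in²

M_n = M_u/φ = 1670/0.90 = 1855.56 kip·in.
From M_n = 0.85 f'_c a b (d − a/2):
a = d − √(d² − 2M_n/(0.85 f'_c b)) = 16.5 − √(16.5² − 2 × 1855.56/(0.85 × 3 × 11.2)) = 4.571 in.
A_s = 0.85 f'_c a b / f_y = 0.85 × 3 × 4.571 × 11.2 / 75 = 1.741 in².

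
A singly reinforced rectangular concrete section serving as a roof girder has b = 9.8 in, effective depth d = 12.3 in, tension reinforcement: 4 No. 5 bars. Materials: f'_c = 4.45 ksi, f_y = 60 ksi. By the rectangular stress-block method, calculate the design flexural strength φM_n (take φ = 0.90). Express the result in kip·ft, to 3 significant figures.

A_s = 4 × 0.31 = 1.24 in².
T = A_s f_y = 1.24 × 60 = 74.4 kips.
a = T/(0.85 f'_c b) = 74.4/(0.85 × 4.45 × 9.8) = 2.007 in.
M_n = T(d − a/2) = 74.4 × (12.3 − 1.0035) = 840.5 kip·in = 840.5/12 = 70.04 kip·ft.
φM_n = 0.90 × 70.04 = 63.04 kip·ft.

φM_n ≈ 63.0 kip·ft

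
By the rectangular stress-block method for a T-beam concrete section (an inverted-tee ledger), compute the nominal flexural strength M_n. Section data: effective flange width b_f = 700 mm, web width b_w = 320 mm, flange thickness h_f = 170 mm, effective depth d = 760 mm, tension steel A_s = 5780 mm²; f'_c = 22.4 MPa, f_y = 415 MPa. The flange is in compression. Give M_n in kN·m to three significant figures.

Tension: T = A_s f_y = 5780 × 415 = 2398700 N.
Try a within the flange: a = T/(0.85 f'_c b_f) = 2398700/(0.85 × 22.4 × 700) = 179.97 mm.
a = 179.97 > h_f = 170 mm: the block extends into the web. Split into flange-overhang and web parts.
C_f = 0.85 f'_c (b_f − b_w) h_f = 0.85 × 22.4 × (700 − 320) × 170 = 1229984 N.
Remaining web compression depth: a_w = (T − C_f)/(0.85 f'_c b_w) = (2398700 − 1229984)/(0.85 × 22.4 × 320) = 191.82 mm.
M_n = C_f(d − h_f/2) + (T − C_f)(d − a_w/2) = 1229984 × (760 − 85) + 1168716 × (760 − 95.91) = 830.24 + 776.13 = 1606.37 × 10⁶ N·mm.
M_n = 1606.37 kN·m.

M_n ≈ 1610 kN·m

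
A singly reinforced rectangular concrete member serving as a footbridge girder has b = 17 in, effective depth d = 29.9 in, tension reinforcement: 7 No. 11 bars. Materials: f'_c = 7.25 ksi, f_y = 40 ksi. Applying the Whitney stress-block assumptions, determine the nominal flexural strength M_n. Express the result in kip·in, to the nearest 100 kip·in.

A_s = 7 × 1.56 = 10.92 in².
T = A_s f_y = 10.92 × 40 = 436.8 kips.
a = T/(0.85 f'_c b) = 436.8/(0.85 × 7.25 × 17) = 4.169 in.
M_n = T(d − a/2) = 436.8 × (29.9 − 2.0845) = 12149.8 kip·in.

M_n ≈ 12100 kip·in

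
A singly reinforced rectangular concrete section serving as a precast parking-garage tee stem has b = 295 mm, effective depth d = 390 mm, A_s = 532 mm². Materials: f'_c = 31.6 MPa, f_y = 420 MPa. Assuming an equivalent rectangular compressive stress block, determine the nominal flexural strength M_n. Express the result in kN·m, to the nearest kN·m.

T = A_s f_y = 532 × 420 = 223440 N = 223.44 kN.
From C = T: a = T/(0.85 f'_c b) = 223440/(0.85 × 31.6 × 295) = 28.20 mm.
M_n = T(d − a/2) = 223.44 kN × (390 − 14.1) mm = 83.99 kN·m.

M_n ≈ 84 kN·m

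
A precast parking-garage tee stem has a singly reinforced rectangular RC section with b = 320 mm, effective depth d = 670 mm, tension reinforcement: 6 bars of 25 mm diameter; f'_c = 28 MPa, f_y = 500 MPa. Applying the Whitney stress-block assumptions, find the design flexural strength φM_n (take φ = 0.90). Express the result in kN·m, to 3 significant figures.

φM_n ≈ 760 kN·m

A_s = 6 × 491 = 2946 mm².
T = A_s f_y = 2946 × 500 = 1473000 N = 1473 kN.
From C = T: a = T/(0.85 f'_c b) = 1473000/(0.85 × 28 × 320) = 193.41 mm.
M_n = T(d − a/2) = 1473 kN × (670 − 96.705) mm = 844.46 kN·m.
φM_n = 0.90 × 844.46 = 760.01 kN·m.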